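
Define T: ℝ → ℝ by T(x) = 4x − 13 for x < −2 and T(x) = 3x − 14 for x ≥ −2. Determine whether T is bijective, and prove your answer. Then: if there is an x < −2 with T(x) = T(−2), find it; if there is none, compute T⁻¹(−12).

Both pieces are strictly increasing (slopes 4 and 3), so each is injective on its own interval.
The left piece maps (−∞, −2) onto (−∞, −21); the right piece maps [−2, ∞) onto [−20, ∞).
The images leave a gap (−21 has no preimage), so T is not surjective, hence not bijective.
Because the two images are disjoint, no x < −2 has T(x) = T(−2), so we compute T⁻¹(−12): −12 lies in [−20, ∞), so solve 3x − 14 = −12: x = (−12 + 14)/3 = 2/3.

2/3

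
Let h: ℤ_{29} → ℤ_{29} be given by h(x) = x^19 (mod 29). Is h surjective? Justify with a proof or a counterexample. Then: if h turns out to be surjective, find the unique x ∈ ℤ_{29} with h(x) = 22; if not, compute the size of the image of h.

Since 29 is prime, the nonzero elements of ℤ_{29} form a cyclic group of order 28.
As gcd(19, 28) = 1, raising to the 19th power is a bijection on this group: if u^19 ≡ v^19 then (uv^{−1})^19 = 1, and the only element of order dividing gcd(19, 28) = 1 is 1, so u = v.
With h(0) = 0 this makes h injective on all of ℤ_{29}, hence bijective (finite equal-size domain and codomain). In particular h is surjective.
Since h is surjective, we find the preimage of 22. The inverse of x ↦ x^19 on (ℤ_{29})^× is x ↦ x^3, because 19·3 = 57 = 2·28 + 1 ≡ 1 (mod 28) and x^{28} = 1 for x ≠ 0 (Fermat). So h⁻¹(22) = 22^3 mod 29.
Repeated squaring mod 29: 22^1 ≡ 22, 22^2 ≡ 22² = 484 ≡ 20. Since 3 = 2 + 1, 22^3 ≡ 20·22: 20·22 = 440 ≡ 5. So 22^3 ≡ 5 (mod 29).
Hence h⁻¹(22) = 5.

5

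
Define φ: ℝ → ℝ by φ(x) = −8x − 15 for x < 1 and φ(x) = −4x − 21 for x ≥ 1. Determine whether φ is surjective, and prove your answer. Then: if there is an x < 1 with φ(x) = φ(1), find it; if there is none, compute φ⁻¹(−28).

7/4

Both pieces are strictly decreasing (slopes −8 and −4), so each is injective on its own interval.
The left piece maps (−∞, 1) onto (−23, ∞); the right piece maps [1, ∞) onto (−∞, −25].
The union (−23, ∞) ∪ (−∞, −25] omits the interval between −23 and −25; in particular −23 has no preimage. So φ is not surjective.
Because the two images are disjoint, no x < 1 has φ(x) = φ(1), so we compute φ⁻¹(−28): −28 lies in (−∞, −25], so solve −4x − 21 = −28: x = (−28 + 21)/(−4) = 7/4.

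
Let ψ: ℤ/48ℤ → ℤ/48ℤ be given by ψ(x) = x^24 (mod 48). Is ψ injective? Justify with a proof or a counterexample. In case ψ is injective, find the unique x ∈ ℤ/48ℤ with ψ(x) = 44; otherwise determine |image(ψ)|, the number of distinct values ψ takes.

4

ψ(2): Repeated squaring mod 48: 2^1 ≡ 2, 2^2 ≡ 2² = 4, 2^4 ≡ 4² = 16, 2^8 ≡ 16² = 256 ≡ 16, 2^16 ≡ 16² = 256 ≡ 16. Since 24 = 16 + 8, 2^24 ≡ 16·16: 16·16 = 256 ≡ 16. So 2^24 ≡ 16 (mod 48).
ψ(4): Repeated squaring mod 48: 4^1 ≡ 4, 4^2 ≡ 4² = 16, 4^4 ≡ 16² = 256 ≡ 16, 4^8 ≡ 16² = 256 ≡ 16, 4^16 ≡ 16² = 256 ≡ 16. Since 24 = 16 + 8, 4^24 ≡ 16·16: 16·16 = 256 ≡ 16. So 4^24 ≡ 16 (mod 48).
So ψ(2) = ψ(4) = 16 while 2 ≠ 4, so ψ is not injective.
Since ψ is not injective, we determine |image(ψ)|. Computing x^24 mod 48 for each x (by repeated squaring, reducing mod 48 at every step), the values ψ(0), ψ(1), …, ψ(47) are: 0, 1, 16, 33, 16, 1, 0, 1, 16, 33, 16, 1, 0, 1, 16, 33, 16, 1, 0, 1, 16, 33, 16, 1, 0, 1, 16, 33, 16, 1, 0, 1, 16, 33, 16, 1, 0, 1, 16, 33, 16, 1, 0, 1, 16, 33, 16, 1.
The distinct values are {0, 1, 16, 33}; there are 4 of them.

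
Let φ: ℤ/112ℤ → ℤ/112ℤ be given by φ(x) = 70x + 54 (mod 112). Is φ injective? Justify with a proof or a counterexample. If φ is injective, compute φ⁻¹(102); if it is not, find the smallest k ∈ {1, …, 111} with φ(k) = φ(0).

8

We have gcd(70, 112) = 14 > 1. Taking s = 0 and t = 8: φ(0) = 54 and φ(8) = 70·8 + 54 = 614 ≡ 54 (mod 112).
So φ(0) = φ(8) while 0 ≠ 8, thus φ is not injective.
Since φ is not injective, we find the least positive k with φ(k) = φ(0): this means 70k ≡ 0 (mod 112), i.e. 112 ∣ 70k. Since gcd(70, 112) = 14, dividing through by 14 this holds exactly when 8 ∣ 5k, and as gcd(5, 8) = 1, exactly when 8 ∣ k.
The smallest positive such k is 8.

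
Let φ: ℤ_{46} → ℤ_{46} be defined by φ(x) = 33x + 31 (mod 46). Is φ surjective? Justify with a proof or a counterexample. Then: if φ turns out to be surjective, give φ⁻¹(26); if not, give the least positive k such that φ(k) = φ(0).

11

Since gcd(33, 46) = 1, 33 is invertible modulo 46. Euclid's algorithm: 46 = 1·33 + 13, 33 = 2·13 + 7, 13 = 1·7 + 6, 7 = 1·6 + 1; back-substituting gives 1 = 7·33 − 5·46, so 33⁻¹ ≡ 7 (mod 46).
For any y ∈ ℤ_{46}, x = 7(y − 31) mod 46 satisfies φ(x) = 33·7(y − 31) + 31 ≡ y (since 33·7 ≡ 1 mod 46). So every y has a preimage.
Therefore φ is surjective.
Since φ is surjective, we compute φ⁻¹(26): solve 33x + 31 ≡ 26 (mod 46), i.e. 33x ≡ 41 (mod 46).
Multiplying by 33⁻¹ = 7 gives x ≡ 7·41 = 287 = 6·46 + 11 ≡ 11 (mod 46).
Check: φ(11) = 33·11 + 31 = 394 = 8·46 + 26 ≡ 26 (mod 46).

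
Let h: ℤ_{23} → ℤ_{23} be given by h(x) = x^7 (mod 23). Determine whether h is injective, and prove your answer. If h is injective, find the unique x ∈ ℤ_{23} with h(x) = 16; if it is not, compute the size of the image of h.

Since 23 is prime, the nonzero elements of ℤ_{23} form a cyclic group of order 22.
As gcd(7, 22) = 1, raising to the 7th power is a bijection on this group: if x_1^7 ≡ x_2^7 then (x_1x_2^{−1})^7 = 1, and the only element of order dividing gcd(7, 22) = 1 is 1, so x_1 = x_2.
With h(0) = 0 this makes h injective on all of ℤ_{23}, hence bijective (finite equal-size domain and codomain). In particular h is injective.
Since h is injective, we find the preimage of 16. The inverse of x ↦ x^7 on (ℤ_{23})^× is x ↦ x^19, because 7·19 = 133 = 6·22 + 1 ≡ 1 (mod 22) and x^{22} = 1 for x ≠ 0 (Fermat). So h⁻¹(16) = 16^19 mod 23.
Repeated squaring mod 23: 16^1 ≡ 16, 16^2 ≡ 16² = 256 ≡ 3, 16^4 ≡ 3² = 9, 16^8 ≡ 9² = 81 ≡ 12, 16^16 ≡ 12² = 144 ≡ 6. Since 19 = 16 + 2 + 1, 16^19 ≡ 6·3·16: 6·3 = 18, then 18·16 = 288 ≡ 12. So 16^19 ≡ 12 (mod 23).
Hence h⁻¹(16) = 12.

12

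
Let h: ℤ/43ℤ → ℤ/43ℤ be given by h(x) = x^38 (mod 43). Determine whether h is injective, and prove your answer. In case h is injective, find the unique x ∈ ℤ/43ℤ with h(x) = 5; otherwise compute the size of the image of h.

22

h(21): Repeated squaring mod 43: 21^1 ≡ 21, 21^2 ≡ 21² = 441 ≡ 11, 21^4 ≡ 11² = 121 ≡ 35, 21^8 ≡ 35² = 1225 ≡ 21, 21^16 ≡ 21² = 441 ≡ 11, 21^32 ≡ 11² = 121 ≡ 35. Since 38 = 32 + 4 + 2, 21^38 ≡ 35·35·11: 35·35 = 1225 ≡ 21, then 21·11 = 231 ≡ 16. So 21^38 ≡ 16 (mod 43).
h(22): Repeated squaring mod 43: 22^1 ≡ 22, 22^2 ≡ 22² = 484 ≡ 11, 22^4 ≡ 11² = 121 ≡ 35, 22^8 ≡ 35² = 1225 ≡ 21, 22^16 ≡ 21² = 441 ≡ 11, 22^32 ≡ 11² = 121 ≡ 35. Since 38 = 32 + 4 + 2, 22^38 ≡ 35·35·11: 35·35 = 1225 ≡ 21, then 21·11 = 231 ≡ 16. So 22^38 ≡ 16 (mod 43).
So h(21) = h(22) = 16 while 21 ≠ 22, thus h is not injective.
Since h is not injective, we determine |image(h)|. Computing x^38 mod 43 for each x (by repeated squaring, reducing mod 43 at every step), the values h(0), h(1), …, h(42) are: 0, 1, 35, 17, 21, 15, 36, 6, 4, 31, 9, 41, 13, 24, 38, 40, 11, 23, 10, 25, 14, 16, 16, 14, 25, 10, 23, 11, 40, 38, 24, 13, 41, 9, 31, 4, 6, 36, 15, 21, 17, 35, 1.
The distinct values are {0, 1, 4, 6, 9, 10, 11, 13, 14, 15, 16, 17, 21, 23, 24, 25, 31, 35, 36, 38, 40, 41}; there are 22 of them.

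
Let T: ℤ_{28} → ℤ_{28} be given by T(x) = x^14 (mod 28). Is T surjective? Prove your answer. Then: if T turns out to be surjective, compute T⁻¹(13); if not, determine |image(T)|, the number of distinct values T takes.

T(6): Repeated squaring mod 28: 6^1 ≡ 6, 6^2 ≡ 6² = 36 ≡ 8, 6^4 ≡ 8² = 64 ≡ 8, 6^8 ≡ 8² = 64 ≡ 8. Since 14 = 8 + 4 + 2, 6^14 ≡ 8·8·8: 8·8 = 64 ≡ 8, then 8·8 = 64 ≡ 8. So 6^14 ≡ 8 (mod 28).
T(8): Repeated squaring mod 28: 8^1 ≡ 8, 8^2 ≡ 8² = 64 ≡ 8, 8^4 ≡ 8² = 64 ≡ 8, 8^8 ≡ 8² = 64 ≡ 8. Since 14 = 8 + 4 + 2, 8^14 ≡ 8·8·8: 8·8 = 64 ≡ 8, then 8·8 = 64 ≡ 8. So 8^14 ≡ 8 (mod 28).
So T(6) = T(8) = 8 while 6 ≠ 8, therefore T is not injective.
A non-injective map from the 28-element set ℤ_{28} to itself takes at most 27 distinct values, so it cannot be surjective. Therefore T is not surjective.
Since T is not surjective, we determine |image(T)|. Computing x^14 mod 28 for each x (by repeated squaring, reducing mod 28 at every step), the values T(0), T(1), …, T(27) are: 0, 1, 4, 9, 16, 25, 8, 21, 8, 25, 16, 9, 4, 1, 0, 1, 4, 9, 16, 25, 8, 21, 8, 25, 16, 9, 4, 1.
The distinct values are {0, 1, 4, 8, 9, 16, 21, 25}; there are 8 of them.

8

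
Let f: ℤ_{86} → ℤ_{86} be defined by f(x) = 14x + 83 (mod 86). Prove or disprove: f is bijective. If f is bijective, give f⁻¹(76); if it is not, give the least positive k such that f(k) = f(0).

43

Recall that f is injective when f(a) = f(b) forces a = b.
We have gcd(14, 86) = 2 > 1. Taking a = 0 and b = 43: f(0) = 83 and f(43) = 14·43 + 83 = 685 ≡ 83 (mod 86).
So f(0) = f(43) while 0 ≠ 43, thus f is not injective, hence not bijective.
Since f is not bijective, we find the least positive k with f(k) = f(0): this means 14k ≡ 0 (mod 86), i.e. 86 ∣ 14k. Since gcd(14, 86) = 2, dividing through by 2 this holds exactly when 43 ∣ 7k, and as gcd(7, 43) = 1, exactly when 43 ∣ k.
The smallest positive such k is 43.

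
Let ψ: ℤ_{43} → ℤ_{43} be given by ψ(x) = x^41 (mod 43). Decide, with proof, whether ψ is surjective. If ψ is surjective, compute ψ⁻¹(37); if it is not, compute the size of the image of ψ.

Since 43 is prime, the nonzero elements of ℤ_{43} form a cyclic group of order 42.
As gcd(41, 42) = 1, raising to the 41st power is a bijection on this group: if u^41 ≡ v^41 then (uv^{−1})^41 = 1, and the only element of order dividing gcd(41, 42) = 1 is 1, so u = v.
With ψ(0) = 0 this makes ψ injective on all of ℤ_{43}, hence bijective (finite equal-size domain and codomain). In particular ψ is surjective.
Since ψ is surjective, we find the preimage of 37. The inverse of x ↦ x^41 on (ℤ_{43})^× is x ↦ x^41, because 41·41 = 1681 = 40·42 + 1 ≡ 1 (mod 42) and x^{42} = 1 for x ≠ 0 (Fermat). So ψ⁻¹(37) = 37^41 mod 43.
Repeated squaring mod 43: 37^1 ≡ 37, 37^2 ≡ 37² = 1369 ≡ 36, 37^4 ≡ 36² = 1296 ≡ 6, 37^8 ≡ 6² = 36, 37^16 ≡ 36² = 1296 ≡ 6, 37^32 ≡ 6² = 36. Since 41 = 32 + 8 + 1, 37^41 ≡ 36·36·37: 36·36 = 1296 ≡ 6, then 6·37 = 222 ≡ 7. So 37^41 ≡ 7 (mod 43).
Hence ψ⁻¹(37) = 7.

7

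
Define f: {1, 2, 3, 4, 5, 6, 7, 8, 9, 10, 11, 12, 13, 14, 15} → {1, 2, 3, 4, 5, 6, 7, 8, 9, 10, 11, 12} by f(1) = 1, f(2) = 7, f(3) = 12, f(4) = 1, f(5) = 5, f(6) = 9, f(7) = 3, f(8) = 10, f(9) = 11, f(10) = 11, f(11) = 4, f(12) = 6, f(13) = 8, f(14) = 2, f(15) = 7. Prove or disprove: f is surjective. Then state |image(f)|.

Every element of the codomain has a preimage: 1 = f(1), 2 = f(14), 3 = f(7), 4 = f(11), 5 = f(5), 6 = f(12), 7 = f(2), 8 = f(13), 9 = f(6), 10 = f(8), 11 = f(9), 12 = f(3).
So f is surjective.
The image of f is {1, 2, 3, 4, 5, 6, 7, 8, 9, 10, 11, 12}, which has 12 elements.

12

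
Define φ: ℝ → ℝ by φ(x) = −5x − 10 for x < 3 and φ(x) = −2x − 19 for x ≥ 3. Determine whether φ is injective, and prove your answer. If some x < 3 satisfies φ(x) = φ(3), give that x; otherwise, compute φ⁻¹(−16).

6/5

Both pieces are strictly decreasing (slopes −5 and −2), so each is injective on its own interval.
The left piece maps (−∞, 3) onto (−25, ∞); the right piece maps [3, ∞) onto (−∞, −25].
These images are disjoint, so no value is attained by both pieces. So φ is injective.
Because the two images are disjoint, no x < 3 has φ(x) = φ(3), so we compute φ⁻¹(−16): −16 lies in (−25, ∞), so solve −5x − 10 = −16: x = (−16 + 10)/(−5) = 6/5.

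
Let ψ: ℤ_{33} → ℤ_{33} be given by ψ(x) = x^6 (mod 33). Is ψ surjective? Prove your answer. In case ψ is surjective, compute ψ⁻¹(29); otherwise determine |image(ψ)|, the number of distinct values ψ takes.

ψ(4): Repeated squaring mod 33: 4^1 ≡ 4, 4^2 ≡ 4² = 16, 4^4 ≡ 16² = 256 ≡ 25. Since 6 = 4 + 2, 4^6 ≡ 25·16: 25·16 = 400 ≡ 4. So 4^6 ≡ 4 (mod 33).
ψ(7): Repeated squaring mod 33: 7^1 ≡ 7, 7^2 ≡ 7² = 49 ≡ 16, 7^4 ≡ 16² = 256 ≡ 25. Since 6 = 4 + 2, 7^6 ≡ 25·16: 25·16 = 400 ≡ 4. So 7^6 ≡ 4 (mod 33).
So ψ(4) = ψ(7) = 4 while 4 ≠ 7, thus ψ is not injective.
A non-injective map from the 33-element set ℤ_{33} to itself takes at most 32 distinct values, so it cannot be surjective. So ψ is not surjective.
Since ψ is not surjective, we determine |image(ψ)|. Computing x^6 mod 33 for each x (by repeated squaring, reducing mod 33 at every step), the values ψ(0), ψ(1), …, ψ(32) are: 0, 1, 31, 3, 4, 16, 27, 4, 25, 9, 1, 22, 12, 31, 25, 15, 16, 16, 15, 25, 31, 12, 22, 1, 9, 25, 4, 27, 16, 4, 3, 31, 1.
The distinct values are {0, 1, 3, 4, 9, 12, 15, 16, 22, 25, 27, 31}; there are 12 of them.

12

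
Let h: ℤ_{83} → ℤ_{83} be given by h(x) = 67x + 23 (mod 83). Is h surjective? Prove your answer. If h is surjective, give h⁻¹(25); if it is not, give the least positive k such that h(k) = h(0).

31

Since gcd(67, 83) = 1, 67 is invertible modulo 83. Euclid's algorithm: 83 = 1·67 + 16, 67 = 4·16 + 3, 16 = 5·3 + 1; back-substituting gives 1 = 57·67 − 46·83, so 67⁻¹ ≡ 57 (mod 83).
For any y ∈ ℤ_{83}, x = 57(y − 23) mod 83 satisfies h(x) = 67·57(y − 23) + 23 ≡ y (since 67·57 ≡ 1 mod 83). So every y has a preimage.
Hence h is surjective.
Since h is surjective, we compute h⁻¹(25): solve 67x + 23 ≡ 25 (mod 83), i.e. 67x ≡ 2 (mod 83).
Multiplying by 67⁻¹ = 57 gives x ≡ 57·2 = 114 = 1·83 + 31 ≡ 31 (mod 83).
Check: h(31) = 67·31 + 23 = 2100 = 25·83 + 25 ≡ 25 (mod 83).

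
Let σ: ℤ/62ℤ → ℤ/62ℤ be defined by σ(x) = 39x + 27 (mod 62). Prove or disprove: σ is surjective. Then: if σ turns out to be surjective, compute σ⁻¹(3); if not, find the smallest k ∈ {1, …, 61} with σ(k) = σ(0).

28

Since gcd(39, 62) = 1, 39 is invertible modulo 62. Euclid's algorithm: 62 = 1·39 + 23, 39 = 1·23 + 16, 23 = 1·16 + 7, 16 = 2·7 + 2, 7 = 3·2 + 1; back-substituting gives 1 = 35·39 − 22·62, so 39⁻¹ ≡ 35 (mod 62).
For any y ∈ ℤ/62ℤ, x = 35(y − 27) mod 62 satisfies σ(x) = 39·35(y − 27) + 27 ≡ y (since 39·35 ≡ 1 mod 62). So every y has a preimage.
Hence σ is surjective.
Since σ is surjective, we find σ⁻¹(3): we need 39x ≡ 3 − 27 ≡ 38 (mod 62). Using 39⁻¹ = 35: x ≡ 35·38 = 1330 = 21·62 + 28, so x = 28.
Check: σ(28) = 39·28 + 27 = 1119 = 18·62 + 3 ≡ 3 (mod 62).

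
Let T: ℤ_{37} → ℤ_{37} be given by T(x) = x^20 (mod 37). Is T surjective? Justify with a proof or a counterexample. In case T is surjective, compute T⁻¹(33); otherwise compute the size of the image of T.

10

T(1) = 1^20 = 1.
T(6): Repeated squaring mod 37: 6^1 ≡ 6, 6^2 ≡ 6² = 36, 6^4 ≡ 36² = 1296 ≡ 1, 6^8 ≡ 1² = 1, 6^16 ≡ 1² = 1. Since 20 = 16 + 4, 6^20 ≡ 1·1: 1·1 = 1. So 6^20 ≡ 1 (mod 37).
So T(1) = T(6) = 1 while 1 ≠ 6, therefore T is not injective.
A non-injective map from the 37-element set ℤ_{37} to itself takes at most 36 distinct values, so it cannot be surjective. Therefore T is not surjective.
Since T is not surjective, we determine |image(T)|. Computing x^20 mod 37 for each x (by repeated squaring, reducing mod 37 at every step), the values T(0), T(1), …, T(36) are: 0, 1, 33, 9, 16, 12, 1, 12, 10, 7, 26, 10, 33, 16, 26, 34, 34, 7, 9, 9, 7, 34, 34, 26, 16, 33, 10, 26, 7, 10, 12, 1, 12, 16, 9, 33, 1.
The distinct values are {0, 1, 7, 9, 10, 12, 16, 26, 33, 34}; there are 10 of them.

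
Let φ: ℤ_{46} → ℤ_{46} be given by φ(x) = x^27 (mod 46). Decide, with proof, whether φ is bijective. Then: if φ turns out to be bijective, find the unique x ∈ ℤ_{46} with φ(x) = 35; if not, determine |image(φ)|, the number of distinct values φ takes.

27

Computing x^27 mod 46 for each x (by repeated squaring, reducing mod 46 at every step), the values φ(0), φ(1), …, φ(45) are: 0, 1, 32, 13, 12, 43, 2, 17, 16, 31, 42, 5, 18, 27, 38, 7, 6, 21, 26, 11, 10, 37, 22, 23, 24, 9, 36, 35, 20, 25, 40, 39, 8, 19, 28, 41, 4, 15, 30, 29, 44, 3, 34, 33, 14, 45.
Every element of ℤ_{46} appears exactly once in this list, so φ is a bijection, and in particular bijective.
Since φ is bijective, we read off the preimage of 35 from the same table: φ(27) = 35, so φ⁻¹(35) = 27.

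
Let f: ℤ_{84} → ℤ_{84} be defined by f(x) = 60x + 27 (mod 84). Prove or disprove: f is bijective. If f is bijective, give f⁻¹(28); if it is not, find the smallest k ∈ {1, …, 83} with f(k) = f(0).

We have gcd(60, 84) = 12 > 1. Taking a = 0 and b = 7: f(0) = 27 and f(7) = 60·7 + 27 = 447 ≡ 27 (mod 84).
So f(0) = f(7) while 0 ≠ 7, hence f is not injective, hence not bijective.
Since f is not bijective, we find the least positive k with f(k) = f(0): this means 60k ≡ 0 (mod 84), i.e. 84 ∣ 60k. Since gcd(60, 84) = 12, dividing through by 12 this holds exactly when 7 ∣ 5k, and as gcd(5, 7) = 1, exactly when 7 ∣ k.
The smallest positive such k is 7.

7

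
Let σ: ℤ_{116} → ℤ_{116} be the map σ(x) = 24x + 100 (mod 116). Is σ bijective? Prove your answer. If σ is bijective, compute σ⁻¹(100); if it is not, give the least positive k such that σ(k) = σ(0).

29

We have gcd(24, 116) = 4 > 1. Taking s = 0 and t = 29: σ(0) = 100 and σ(29) = 24·29 + 100 = 796 ≡ 100 (mod 116).
So σ(0) = σ(29) while 0 ≠ 29, thus σ is not injective, hence not bijective.
Since σ is not bijective, we find the least positive k with σ(k) = σ(0): this means 24k ≡ 0 (mod 116), i.e. 116 ∣ 24k. Since gcd(24, 116) = 4, dividing through by 4 this holds exactly when 29 ∣ 6k, and as gcd(6, 29) = 1, exactly when 29 ∣ k.
The smallest positive such k is 29.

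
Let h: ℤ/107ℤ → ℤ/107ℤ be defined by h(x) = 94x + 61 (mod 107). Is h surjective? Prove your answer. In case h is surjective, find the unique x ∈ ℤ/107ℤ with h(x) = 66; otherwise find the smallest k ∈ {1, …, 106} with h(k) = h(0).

49

Since gcd(94, 107) = 1, 94 is invertible modulo 107. Euclid's algorithm: 107 = 1·94 + 13, 94 = 7·13 + 3, 13 = 4·3 + 1; back-substituting gives 1 = 74·94 − 65·107, so 94⁻¹ ≡ 74 (mod 107).
For any y ∈ ℤ/107ℤ, x = 74(y − 61) mod 107 satisfies h(x) = 94·74(y − 61) + 61 ≡ y (since 94·74 ≡ 1 mod 107). So every y has a preimage.
Thus h is surjective.
Since h is surjective, we find h⁻¹(66): we need 94x ≡ 66 − 61 ≡ 5 (mod 107). Using 94⁻¹ = 74: x ≡ 74·5 = 370 = 3·107 + 49, so x = 49.
Check: h(49) = 94·49 + 61 = 4667 = 43·107 + 66 ≡ 66 (mod 107).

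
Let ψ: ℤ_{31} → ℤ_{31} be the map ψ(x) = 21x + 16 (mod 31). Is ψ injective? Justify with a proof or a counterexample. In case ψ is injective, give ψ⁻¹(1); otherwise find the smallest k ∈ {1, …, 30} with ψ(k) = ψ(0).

If ψ(x_1) = ψ(x_2), then 21x_1 ≡ 21x_2 (mod 31). Because gcd(21, 31) = 1, we may cancel 21 to get x_1 ≡ x_2 (mod 31).
Hence ψ is injective.
We now compute 21⁻¹ mod 31 explicitly. Euclid's algorithm: 31 = 1·21 + 10, 21 = 2·10 + 1; back-substituting gives 1 = 3·21 − 2·31, so 21⁻¹ ≡ 3 (mod 31).
Since ψ is injective, we compute ψ⁻¹(1): solve 21x + 16 ≡ 1 (mod 31), i.e. 21x ≡ 16 (mod 31).
Multiplying by 21⁻¹ = 3 gives x ≡ 3·16 = 48 = 1·31 + 17 ≡ 17 (mod 31).
Check: ψ(17) = 21·17 + 16 = 373 = 12·31 + 1 ≡ 1 (mod 31).

17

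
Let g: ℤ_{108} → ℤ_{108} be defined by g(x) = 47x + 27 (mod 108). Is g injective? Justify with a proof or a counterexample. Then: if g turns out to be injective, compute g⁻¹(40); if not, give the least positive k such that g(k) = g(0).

Recall: injectivity means: for all s, t in the domain, g(s) = g(t) implies s = t.
Suppose g(s) = g(t) in ℤ_{108}. Then 47s + 27 ≡ 47t + 27 (mod 108), so 47(s − t) ≡ 0 (mod 108).
Since gcd(47, 108) = 1, 47 is invertible modulo 108, therefore s − t ≡ 0 (mod 108), i.e. s = t.
Therefore g is injective.
We now compute 47⁻¹ mod 108 explicitly. Euclid's algorithm: 108 = 2·47 + 14, 47 = 3·14 + 5, 14 = 2·5 + 4, 5 = 1·4 + 1; back-substituting gives 1 = 23·47 − 10·108, so 47⁻¹ ≡ 23 (mod 108).
Since g is injective, we compute g⁻¹(40): solve 47x + 27 ≡ 40 (mod 108), i.e. 47x ≡ 13 (mod 108).
Multiplying by 47⁻¹ = 23 gives x ≡ 23·13 = 299 = 2·108 + 83 ≡ 83 (mod 108).
Check: g(83) = 47·83 + 27 = 3928 = 36·108 + 40 ≡ 40 (mod 108).

83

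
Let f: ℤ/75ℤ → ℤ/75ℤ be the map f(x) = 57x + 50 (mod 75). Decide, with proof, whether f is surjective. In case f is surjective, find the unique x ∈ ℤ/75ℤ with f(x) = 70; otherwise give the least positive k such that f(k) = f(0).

Since gcd(57, 75) = 3, we have 57x ≡ 0 (mod 3) for all x, so f(x) ≡ 2 (mod 3).
But 0 ≢ 2 (mod 3), so 0 ∈ ℤ/75ℤ has no preimage. Therefore f is not surjective.
Since f is not surjective, we find the least positive k with f(k) = f(0): this means 57k ≡ 0 (mod 75), i.e. 75 ∣ 57k. Since gcd(57, 75) = 3, dividing through by 3 this holds exactly when 25 ∣ 19k, and as gcd(19, 25) = 1, exactly when 25 ∣ k.
The smallest positive such k is 25.

25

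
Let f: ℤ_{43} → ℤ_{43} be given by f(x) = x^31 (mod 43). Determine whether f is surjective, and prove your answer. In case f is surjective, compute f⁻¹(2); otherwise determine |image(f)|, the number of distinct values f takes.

32

Since 43 is prime, the nonzero elements of ℤ_{43} form a cyclic group of order 42.
As gcd(31, 42) = 1, raising to the 31st power is a bijection on this group: if u^31 ≡ v^31 then (uv^{−1})^31 = 1, and the only element of order dividing gcd(31, 42) = 1 is 1, so u = v.
With f(0) = 0 this makes f injective on all of ℤ_{43}, hence bijective (finite equal-size domain and codomain). In particular f is surjective.
Since f is surjective, we find the preimage of 2. The inverse of x ↦ x^31 on (ℤ_{43})^× is x ↦ x^19, because 31·19 = 589 = 14·42 + 1 ≡ 1 (mod 42) and x^{42} = 1 for x ≠ 0 (Fermat). So f⁻¹(2) = 2^19 mod 43.
Repeated squaring mod 43: 2^1 ≡ 2, 2^2 ≡ 2² = 4, 2^4 ≡ 4² = 16, 2^8 ≡ 16² = 256 ≡ 41, 2^16 ≡ 41² = 1681 ≡ 4. Since 19 = 16 + 2 + 1, 2^19 ≡ 4·4·2: 4·4 = 16, then 16·2 = 32. So 2^19 ≡ 32 (mod 43).
Hence f⁻¹(2) = 32.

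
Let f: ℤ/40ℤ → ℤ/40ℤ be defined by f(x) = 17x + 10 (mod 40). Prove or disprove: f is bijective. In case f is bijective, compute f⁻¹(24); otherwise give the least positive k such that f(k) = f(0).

22

If f(s) = f(t), then 17s ≡ 17t (mod 40). Because gcd(17, 40) = 1, we may cancel 17 to get s ≡ t (mod 40).
We now compute 17⁻¹ mod 40 explicitly. Euclid's algorithm: 40 = 2·17 + 6, 17 = 2·6 + 5, 6 = 1·5 + 1; back-substituting gives 1 = 33·17 − 14·40, so 17⁻¹ ≡ 33 (mod 40).
Then y ↦ 33(y − 10) is a two-sided inverse to f, so every y ∈ ℤ/40ℤ has a preimage.
So f is bijective.
Since f is bijective, we compute f⁻¹(24): solve 17x + 10 ≡ 24 (mod 40), i.e. 17x ≡ 14 (mod 40).
Multiplying by 17⁻¹ = 33 gives x ≡ 33·14 = 462 = 11·40 + 22 ≡ 22 (mod 40).
Check: f(22) = 17·22 + 10 = 384 = 9·40 + 24 ≡ 24 (mod 40).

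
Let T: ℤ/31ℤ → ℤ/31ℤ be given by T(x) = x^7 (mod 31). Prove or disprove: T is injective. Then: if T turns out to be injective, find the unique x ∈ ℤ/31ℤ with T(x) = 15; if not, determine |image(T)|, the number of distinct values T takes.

27

Since 31 is prime, the nonzero elements of ℤ/31ℤ form a cyclic group of order 30.
As gcd(7, 30) = 1, raising to the 7th power is a bijection on this group: if s^7 ≡ t^7 then (st^{−1})^7 = 1, and the only element of order dividing gcd(7, 30) = 1 is 1, so s = t.
With T(0) = 0 this makes T injective on all of ℤ/31ℤ, hence bijective (finite equal-size domain and codomain). In particular T is injective.
Since T is injective, we find the preimage of 15. The inverse of x ↦ x^7 on (ℤ/31ℤ)^× is x ↦ x^13, because 7·13 = 91 = 3·30 + 1 ≡ 1 (mod 30) and x^{30} = 1 for x ≠ 0 (Fermat). So T⁻¹(15) = 15^13 mod 31.
Repeated squaring mod 31: 15^1 ≡ 15, 15^2 ≡ 15² = 225 ≡ 8, 15^4 ≡ 8² = 64 ≡ 2, 15^8 ≡ 2² = 4. Since 13 = 8 + 4 + 1, 15^13 ≡ 4·2·15: 4·2 = 8, then 8·15 = 120 ≡ 27. So 15^13 ≡ 27 (mod 31).
Hence T⁻¹(15) = 27.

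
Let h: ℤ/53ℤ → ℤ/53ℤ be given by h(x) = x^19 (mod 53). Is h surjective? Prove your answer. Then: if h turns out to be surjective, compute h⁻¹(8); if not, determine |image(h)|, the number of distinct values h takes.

Since 53 is prime, the nonzero elements of ℤ/53ℤ form a cyclic group of order 52.
As gcd(19, 52) = 1, raising to the 19th power is a bijection on this group: if x_1^19 ≡ x_2^19 then (x_1x_2^{−1})^19 = 1, and the only element of order dividing gcd(19, 52) = 1 is 1, so x_1 = x_2.
With h(0) = 0 this makes h injective on all of ℤ/53ℤ, hence bijective (finite equal-size domain and codomain). In particular h is surjective.
Since h is surjective, we find the preimage of 8. The inverse of x ↦ x^19 on (ℤ/53ℤ)^× is x ↦ x^11, because 19·11 = 209 = 4·52 + 1 ≡ 1 (mod 52) and x^{52} = 1 for x ≠ 0 (Fermat). So h⁻¹(8) = 8^11 mod 53.
Repeated squaring mod 53: 8^1 ≡ 8, 8^2 ≡ 8² = 64 ≡ 11, 8^4 ≡ 11² = 121 ≡ 15, 8^8 ≡ 15² = 225 ≡ 13. Since 11 = 8 + 2 + 1, 8^11 ≡ 13·11·8: 13·11 = 143 ≡ 37, then 37·8 = 296 ≡ 31. So 8^11 ≡ 31 (mod 53).
Hence h⁻¹(8) = 31.

31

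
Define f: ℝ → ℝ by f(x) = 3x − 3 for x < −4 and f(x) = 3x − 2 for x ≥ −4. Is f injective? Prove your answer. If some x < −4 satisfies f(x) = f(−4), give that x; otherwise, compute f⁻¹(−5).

Both pieces are strictly increasing (slopes 3 and 3), so each is injective on its own interval.
The left piece maps (−∞, −4) onto (−∞, −15); the right piece maps [−4, ∞) onto [−14, ∞).
These images are disjoint, so no value is attained by both pieces. Thus f is injective.
Because the two images are disjoint, no x < −4 has f(x) = f(−4), so we compute f⁻¹(−5): −5 lies in [−14, ∞), so solve 3x − 2 = −5: x = (−5 + 2)/3 = −1.

-1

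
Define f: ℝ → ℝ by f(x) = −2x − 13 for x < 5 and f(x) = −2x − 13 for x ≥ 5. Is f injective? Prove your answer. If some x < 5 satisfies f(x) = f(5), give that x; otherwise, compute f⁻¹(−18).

5/2

Both pieces are strictly decreasing (slopes −2 and −2), so each is injective on its own interval.
The left piece maps (−∞, 5) onto (−23, ∞); the right piece maps [5, ∞) onto (−∞, −23].
These images are disjoint, so no value is attained by both pieces. Hence f is injective.
Because the two images are disjoint, no x < 5 has f(x) = f(5), so we compute f⁻¹(−18): −18 lies in (−23, ∞), so solve −2x − 13 = −18: x = (−18 + 13)/(−2) = 5/2.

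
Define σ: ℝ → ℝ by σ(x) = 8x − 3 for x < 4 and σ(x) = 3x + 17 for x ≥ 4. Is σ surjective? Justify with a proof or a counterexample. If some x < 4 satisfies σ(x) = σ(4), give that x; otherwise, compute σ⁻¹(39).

Both pieces are strictly increasing (slopes 8 and 3), so each is injective on its own interval.
The left piece maps (−∞, 4) onto (−∞, 29); the right piece maps [4, ∞) onto [29, ∞).
These images together cover ℝ, so σ is surjective.
Because the two images are disjoint, no x < 4 has σ(x) = σ(4), so we compute σ⁻¹(39): 39 lies in [29, ∞), so solve 3x + 17 = 39: x = (39 − 17)/3 = 22/3.

22/3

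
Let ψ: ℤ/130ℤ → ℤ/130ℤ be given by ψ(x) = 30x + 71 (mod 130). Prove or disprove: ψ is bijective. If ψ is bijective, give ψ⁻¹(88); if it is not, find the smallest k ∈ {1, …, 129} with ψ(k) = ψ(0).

13

Recall that ψ is injective if ψ(a) = ψ(b) implies a = b.
We have gcd(30, 130) = 10 > 1. Taking a = 0 and b = 13: ψ(0) = 71 and ψ(13) = 30·13 + 71 = 461 ≡ 71 (mod 130).
So ψ(0) = ψ(13) while 0 ≠ 13, hence ψ is not injective, hence not bijective.
Since ψ is not bijective, we find the least positive k with ψ(k) = ψ(0): this means 30k ≡ 0 (mod 130), i.e. 130 ∣ 30k. Since gcd(30, 130) = 10, dividing through by 10 this holds exactly when 13 ∣ 3k, and as gcd(3, 13) = 1, exactly when 13 ∣ k.
The smallest positive such k is 13.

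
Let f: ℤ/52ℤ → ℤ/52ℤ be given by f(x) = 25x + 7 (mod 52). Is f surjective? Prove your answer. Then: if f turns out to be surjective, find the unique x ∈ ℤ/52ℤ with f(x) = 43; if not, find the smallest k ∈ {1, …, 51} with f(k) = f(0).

By definition, f is surjective if every y in the codomain equals f(x) for some x in the domain.
Since gcd(25, 52) = 1, 25 is invertible modulo 52. Euclid's algorithm: 52 = 2·25 + 2, 25 = 12·2 + 1; back-substituting gives 1 = 25·25 − 12·52, so 25⁻¹ ≡ 25 (mod 52).
For any y ∈ ℤ/52ℤ, x = 25(y − 7) mod 52 satisfies f(x) = 25·25(y − 7) + 7 ≡ y (since 25·25 ≡ 1 mod 52). So every y has a preimage.
Hence f is surjective.
Since f is surjective, we compute f⁻¹(43): solve 25x + 7 ≡ 43 (mod 52), i.e. 25x ≡ 36 (mod 52).
Multiplying by 25⁻¹ = 25 gives x ≡ 25·36 = 900 = 17·52 + 16 ≡ 16 (mod 52).
Check: f(16) = 25·16 + 7 = 407 = 7·52 + 43 ≡ 43 (mod 52).

16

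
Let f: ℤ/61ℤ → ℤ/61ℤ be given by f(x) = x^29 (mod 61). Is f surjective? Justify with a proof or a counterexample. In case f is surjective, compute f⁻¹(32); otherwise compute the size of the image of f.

40

Since 61 is prime, the nonzero elements of ℤ/61ℤ form a cyclic group of order 60.
As gcd(29, 60) = 1, raising to the 29th power is a bijection on this group: if u^29 ≡ v^29 then (uv^{−1})^29 = 1, and the only element of order dividing gcd(29, 60) = 1 is 1, so u = v.
With f(0) = 0 this makes f injective on all of ℤ/61ℤ, hence bijective (finite equal-size domain and codomain). In particular f is surjective.
Since f is surjective, we find the preimage of 32. The inverse of x ↦ x^29 on (ℤ/61ℤ)^× is x ↦ x^29, because 29·29 = 841 = 14·60 + 1 ≡ 1 (mod 60) and x^{60} = 1 for x ≠ 0 (Fermat). So f⁻¹(32) = 32^29 mod 61.
Repeated squaring mod 61: 32^1 ≡ 32, 32^2 ≡ 32² = 1024 ≡ 48, 32^4 ≡ 48² = 2304 ≡ 47, 32^8 ≡ 47² = 2209 ≡ 13, 32^16 ≡ 13² = 169 ≡ 47. Since 29 = 16 + 8 + 4 + 1, 32^29 ≡ 47·13·47·32: 47·13 = 611 ≡ 1, then 1·47 = 47, then 47·32 = 1504 ≡ 40. So 32^29 ≡ 40 (mod 61).
Hence f⁻¹(32) = 40.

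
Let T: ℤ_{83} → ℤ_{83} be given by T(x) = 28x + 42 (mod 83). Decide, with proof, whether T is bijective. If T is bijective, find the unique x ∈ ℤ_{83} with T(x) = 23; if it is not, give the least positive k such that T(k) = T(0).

Suppose T(s) = T(t) in ℤ_{83}. Then 28s + 42 ≡ 28t + 42 (mod 83), so 28(s − t) ≡ 0 (mod 83).
Since gcd(28, 83) = 1, 28 is invertible modulo 83, thus s − t ≡ 0 (mod 83), i.e. s = t.
We now compute 28⁻¹ mod 83 explicitly. Euclid's algorithm: 83 = 2·28 + 27, 28 = 1·27 + 1; back-substituting gives 1 = 3·28 − 1·83, so 28⁻¹ ≡ 3 (mod 83).
Then y ↦ 3(y − 42) is a two-sided inverse to T, so every y ∈ ℤ_{83} has a preimage.
Thus T is bijective.
Since T is bijective, we compute T⁻¹(23): solve 28x + 42 ≡ 23 (mod 83), i.e. 28x ≡ 64 (mod 83).
Multiplying by 28⁻¹ = 3 gives x ≡ 3·64 = 192 = 2·83 + 26 ≡ 26 (mod 83).
Check: T(26) = 28·26 + 42 = 770 = 9·83 + 23 ≡ 23 (mod 83).

26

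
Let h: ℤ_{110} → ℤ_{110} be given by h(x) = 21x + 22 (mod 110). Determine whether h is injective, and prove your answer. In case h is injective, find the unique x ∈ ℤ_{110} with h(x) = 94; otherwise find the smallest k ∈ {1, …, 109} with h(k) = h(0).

Recall that injectivity means: for all x_1, x_2 in the domain, h(x_1) = h(x_2) implies x_1 = x_2.
If h(x_1) = h(x_2), then 21x_1 ≡ 21x_2 (mod 110). Because gcd(21, 110) = 1, we may cancel 21 to get x_1 ≡ x_2 (mod 110).
Therefore h is injective.
We now compute 21⁻¹ mod 110 explicitly. Euclid's algorithm: 110 = 5·21 + 5, 21 = 4·5 + 1; back-substituting gives 1 = 21·21 − 4·110, so 21⁻¹ ≡ 21 (mod 110).
Since h is injective, we find h⁻¹(94): we need 21x ≡ 94 − 22 ≡ 72 (mod 110). Using 21⁻¹ = 21: x ≡ 21·72 = 1512 = 13·110 + 82, so x = 82.
Check: h(82) = 21·82 + 22 = 1744 = 15·110 + 94 ≡ 94 (mod 110).

82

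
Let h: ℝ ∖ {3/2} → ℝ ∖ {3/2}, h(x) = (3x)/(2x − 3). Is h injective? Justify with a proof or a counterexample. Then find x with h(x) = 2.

6

Suppose h(x_1) = h(x_2). Cross-multiplying: (3x_1)(2x_2 − 3) = (3x_2)(2x_1 − 3).
Expanding both sides and cancelling the symmetric terms leaves −9·(x_1 − x_2) = 0. Since −9 ≠ 0, x_1 = x_2. Thus h is injective.
Solving h(x) = 2: cross-multiplying gives 3x = 2(2x − 3), which rearranges to −1x = −6, so x = 6.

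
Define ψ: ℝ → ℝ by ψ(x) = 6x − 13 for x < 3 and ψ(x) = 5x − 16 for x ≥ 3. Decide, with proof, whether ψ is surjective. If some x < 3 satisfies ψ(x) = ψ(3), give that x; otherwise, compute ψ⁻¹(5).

2

Both pieces are strictly increasing (slopes 6 and 5), so each is injective on its own interval.
The left piece maps (−∞, 3) onto (−∞, 5); the right piece maps [3, ∞) onto [−1, ∞).
The union (−∞, 5) ∪ [−1, ∞) covers ℝ, so ψ is surjective.
For the follow-up: the images overlap, so an x < 3 with ψ(x) = ψ(3) exists. ψ(3) = −1; solving 6x − 13 = −1 for x < 3 gives x = (−1 + 13)/6 = 2.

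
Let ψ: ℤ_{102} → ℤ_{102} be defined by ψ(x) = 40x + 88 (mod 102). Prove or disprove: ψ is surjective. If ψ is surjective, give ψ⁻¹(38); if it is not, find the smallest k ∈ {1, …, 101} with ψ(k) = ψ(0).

Recall: surjectivity means every element of the codomain has a preimage under ψ.
Since gcd(40, 102) = 2, we have 40x ≡ 0 (mod 2) for all x, so ψ(x) ≡ 0 (mod 2).
But 1 ≢ 0 (mod 2), so 1 ∈ ℤ_{102} has no preimage. Therefore ψ is not surjective.
Since ψ is not surjective, we find the least positive k with ψ(k) = ψ(0): this means 40k ≡ 0 (mod 102), i.e. 102 ∣ 40k. Since gcd(40, 102) = 2, dividing through by 2 this holds exactly when 51 ∣ 20k, and as gcd(20, 51) = 1, exactly when 51 ∣ k.
The smallest positive such k is 51.

51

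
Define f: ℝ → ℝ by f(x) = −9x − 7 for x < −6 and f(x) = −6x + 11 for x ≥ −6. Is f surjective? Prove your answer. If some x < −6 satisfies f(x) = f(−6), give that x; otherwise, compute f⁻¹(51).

Both pieces are strictly decreasing (slopes −9 and −6), so each is injective on its own interval.
The left piece maps (−∞, −6) onto (47, ∞); the right piece maps [−6, ∞) onto (−∞, 47].
These images together cover ℝ, so f is surjective.
Because the two images are disjoint, no x < −6 has f(x) = f(−6), so we compute f⁻¹(51): 51 lies in (47, ∞), so solve −9x − 7 = 51: x = (51 + 7)/(−9) = −58/9.

-58/9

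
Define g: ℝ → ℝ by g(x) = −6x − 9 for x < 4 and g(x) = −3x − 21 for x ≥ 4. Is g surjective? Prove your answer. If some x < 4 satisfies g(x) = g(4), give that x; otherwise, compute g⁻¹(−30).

7/2

Both pieces are strictly decreasing (slopes −6 and −3), so each is injective on its own interval.
The left piece maps (−∞, 4) onto (−33, ∞); the right piece maps [4, ∞) onto (−∞, −33].
These images together cover ℝ, so g is surjective.
Because the two images are disjoint, no x < 4 has g(x) = g(4), so we compute g⁻¹(−30): −30 lies in (−33, ∞), so solve −6x − 9 = −30: x = (−30 + 9)/(−6) = 7/2.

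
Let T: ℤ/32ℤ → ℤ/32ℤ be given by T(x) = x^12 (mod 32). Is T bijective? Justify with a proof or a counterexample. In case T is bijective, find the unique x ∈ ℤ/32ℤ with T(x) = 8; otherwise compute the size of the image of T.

T(0) = 0^12 = 0.
T(2): Repeated squaring mod 32: 2^1 ≡ 2, 2^2 ≡ 2² = 4, 2^4 ≡ 4² = 16, 2^8 ≡ 16² = 256 ≡ 0. Since 12 = 8 + 4, 2^12 ≡ 0·16: 0·16 = 0. So 2^12 ≡ 0 (mod 32).
So T(0) = T(2) = 0 while 0 ≠ 2, therefore T is not injective, hence not bijective.
Since T is not bijective, we determine |image(T)|. Computing x^12 mod 32 for each x (by repeated squaring, reducing mod 32 at every step), the values T(0), T(1), …, T(31) are: 0, 1, 0, 17, 0, 17, 0, 1, 0, 1, 0, 17, 0, 17, 0, 1, 0, 1, 0, 17, 0, 17, 0, 1, 0, 1, 0, 17, 0, 17, 0, 1.
The distinct values are {0, 1, 17}; there are 3 of them.

3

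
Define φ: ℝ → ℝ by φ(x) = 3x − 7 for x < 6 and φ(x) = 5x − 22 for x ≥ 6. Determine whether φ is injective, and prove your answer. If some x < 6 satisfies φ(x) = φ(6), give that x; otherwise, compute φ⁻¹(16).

Both pieces are strictly increasing (slopes 3 and 5), so each is injective on its own interval.
The left piece maps (−∞, 6) onto (−∞, 11); the right piece maps [6, ∞) onto [8, ∞).
These images overlap. In particular φ(6) = 8 (right piece), and solving 3x − 7 = 8 on the left piece gives x = 5 < 6.
So φ(5) = φ(6) with 5 ≠ 6, and φ is not injective. This x = 5 is the requested value below 6.

5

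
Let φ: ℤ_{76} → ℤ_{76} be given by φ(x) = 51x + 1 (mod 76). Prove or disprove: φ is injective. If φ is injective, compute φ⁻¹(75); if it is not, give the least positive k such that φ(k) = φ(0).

Recall that injectivity means: for all u, v in the domain, φ(u) = φ(v) implies u = v.
Suppose φ(u) = φ(v) in ℤ_{76}. Then 51u + 1 ≡ 51v + 1 (mod 76), therefore 51(u − v) ≡ 0 (mod 76).
Since gcd(51, 76) = 1, 51 is invertible modulo 76, therefore u − v ≡ 0 (mod 76), i.e. u = v.
Therefore φ is injective.
We now compute 51⁻¹ mod 76 explicitly. Euclid's algorithm: 76 = 1·51 + 25, 51 = 2·25 + 1; back-substituting gives 1 = 3·51 − 2·76, so 51⁻¹ ≡ 3 (mod 76).
Since φ is injective, we find φ⁻¹(75): we need 51x ≡ 75 − 1 ≡ 74 (mod 76). Using 51⁻¹ = 3: x ≡ 3·74 = 222 = 2·76 + 70, so x = 70.
Check: φ(70) = 51·70 + 1 = 3571 = 46·76 + 75 ≡ 75 (mod 76).

70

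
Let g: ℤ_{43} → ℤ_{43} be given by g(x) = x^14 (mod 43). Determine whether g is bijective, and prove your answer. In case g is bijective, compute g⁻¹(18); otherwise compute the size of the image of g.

4

g(1) = 1^14 = 1.
g(2): Repeated squaring mod 43: 2^1 ≡ 2, 2^2 ≡ 2² = 4, 2^4 ≡ 4² = 16, 2^8 ≡ 16² = 256 ≡ 41. Since 14 = 8 + 4 + 2, 2^14 ≡ 41·16·4: 41·16 = 656 ≡ 11, then 11·4 = 44 ≡ 1. So 2^14 ≡ 1 (mod 43).
So g(1) = g(2) = 1 while 1 ≠ 2, so g is not injective, hence not bijective.
Since g is not bijective, we determine |image(g)|. Computing x^14 mod 43 for each x (by repeated squaring, reducing mod 43 at every step), the values g(0), g(1), …, g(42) are: 0, 1, 1, 36, 1, 36, 36, 6, 1, 6, 36, 1, 36, 6, 6, 6, 1, 6, 6, 36, 36, 1, 1, 36, 36, 6, 6, 1, 6, 6, 6, 36, 1, 36, 6, 1, 6, 36, 36, 1, 36, 1, 1.
The distinct values are {0, 1, 6, 36}; there are 4 of them.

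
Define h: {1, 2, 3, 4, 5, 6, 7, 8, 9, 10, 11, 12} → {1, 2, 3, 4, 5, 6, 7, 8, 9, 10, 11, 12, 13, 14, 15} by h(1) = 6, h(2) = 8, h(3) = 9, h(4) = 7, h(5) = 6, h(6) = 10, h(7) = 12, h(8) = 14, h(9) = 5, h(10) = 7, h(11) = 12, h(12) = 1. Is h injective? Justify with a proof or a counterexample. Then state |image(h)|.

9

h(1) = 6 = h(5) with 1 ≠ 5, so h is not injective.
The image of h is {1, 5, 6, 7, 8, 9, 10, 12, 14}, which has 9 elements.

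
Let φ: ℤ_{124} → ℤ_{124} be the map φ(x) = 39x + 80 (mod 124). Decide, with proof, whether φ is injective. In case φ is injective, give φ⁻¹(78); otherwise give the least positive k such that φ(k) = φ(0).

If φ(s) = φ(t), then 39s ≡ 39t (mod 124). Because gcd(39, 124) = 1, we may cancel 39 to get s ≡ t (mod 124).
So φ is injective.
We now compute 39⁻¹ mod 124 explicitly. Euclid's algorithm: 124 = 3·39 + 7, 39 = 5·7 + 4, 7 = 1·4 + 3, 4 = 1·3 + 1; back-substituting gives 1 = 35·39 − 11·124, so 39⁻¹ ≡ 35 (mod 124).
Since φ is injective, we compute φ⁻¹(78): solve 39x + 80 ≡ 78 (mod 124), i.e. 39x ≡ 122 (mod 124).
Multiplying by 39⁻¹ = 35 gives x ≡ 35·122 = 4270 = 34·124 + 54 ≡ 54 (mod 124).
Check: φ(54) = 39·54 + 80 = 2186 = 17·124 + 78 ≡ 78 (mod 124).

54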